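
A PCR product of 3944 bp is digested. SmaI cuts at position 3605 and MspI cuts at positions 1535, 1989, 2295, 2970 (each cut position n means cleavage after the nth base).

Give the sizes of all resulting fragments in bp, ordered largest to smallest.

1535, 675, 635, 454, 339, 306 bp

Combined cut positions (sorted): 1535, 1989, 2295, 2970, 3605.
Linear molecule, 5 cuts → 6 fragments:
  1535 − 0 = 1535 bp
  1989 − 1535 = 454 bp
  2295 − 1989 = 306 bp
  2970 − 2295 = 675 bp
  3605 − 2970 = 635 bp
  3944 − 3605 = 339 bp
Sorted largest to smallest: 1535, 675, 635, 454, 339, 306 bp.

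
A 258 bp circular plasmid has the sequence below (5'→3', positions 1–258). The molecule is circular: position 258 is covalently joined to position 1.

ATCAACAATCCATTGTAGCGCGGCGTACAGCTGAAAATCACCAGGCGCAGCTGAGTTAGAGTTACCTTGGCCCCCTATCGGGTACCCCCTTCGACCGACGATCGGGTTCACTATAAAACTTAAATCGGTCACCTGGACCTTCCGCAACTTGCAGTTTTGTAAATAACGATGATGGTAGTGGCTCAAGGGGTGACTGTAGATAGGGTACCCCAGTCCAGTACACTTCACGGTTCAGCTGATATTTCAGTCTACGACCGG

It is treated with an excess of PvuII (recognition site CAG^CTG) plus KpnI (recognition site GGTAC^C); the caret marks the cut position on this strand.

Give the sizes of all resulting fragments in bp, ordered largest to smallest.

123, 53, 35, 27, 20 bp

PvuII sites (CAGCTG) start at positions 28, 48, 233.
PvuII cuts after base 3 of each site, so after positions 30, 50, 235.
KpnI sites (GGTACC) start at positions 81, 204.
KpnI cuts after base 5 of each site (before the last base), so after positions 85, 208.
Combined cut positions: 30, 50, 85, 208, 235.
Circular molecule, 5 cuts → 5 fragments:
  31–50 → 20 bp
  51–85 → 35 bp
  86–208 → 123 bp
  209–235 → 27 bp
  236–258 then 1–30 → 23 + 30 = 53 bp
Sorted largest to smallest: 123, 53, 35, 27, 20 bp.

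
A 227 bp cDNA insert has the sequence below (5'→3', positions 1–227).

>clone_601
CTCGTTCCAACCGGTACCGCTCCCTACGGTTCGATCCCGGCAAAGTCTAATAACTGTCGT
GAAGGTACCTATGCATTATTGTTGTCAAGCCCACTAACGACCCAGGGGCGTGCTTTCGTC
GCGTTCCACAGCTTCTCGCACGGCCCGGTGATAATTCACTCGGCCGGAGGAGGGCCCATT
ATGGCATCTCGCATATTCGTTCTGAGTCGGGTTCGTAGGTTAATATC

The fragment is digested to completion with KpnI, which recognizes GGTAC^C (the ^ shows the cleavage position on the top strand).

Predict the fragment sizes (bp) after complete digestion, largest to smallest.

159, 51, 17 bp

KpnI sites (GGTACC) start at positions 13, 64.
KpnI cuts after base 5 of each site (before the last base), so after positions 17, 68.
Linear molecule, 2 cuts → 3 fragments:
  1–17 → 17 bp
  18–68 → 51 bp
  69–227 → 159 bp
Sorted largest to smallest: 159, 51, 17 bp.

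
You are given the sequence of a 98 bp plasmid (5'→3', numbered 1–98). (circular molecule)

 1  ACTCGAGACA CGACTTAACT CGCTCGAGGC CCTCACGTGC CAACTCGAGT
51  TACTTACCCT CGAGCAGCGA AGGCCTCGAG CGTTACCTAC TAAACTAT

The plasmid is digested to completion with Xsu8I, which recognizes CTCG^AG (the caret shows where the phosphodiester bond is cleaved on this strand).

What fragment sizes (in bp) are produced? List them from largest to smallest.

Xsu8I sites (CTCGAG) start at positions 2, 23, 44, 59, 75.
Xsu8I cuts after base 4 of each site, so after positions 5, 26, 47, 62, 78.
Circular molecule, 5 cuts → 5 fragments:
  6–26 → 21 bp
  27–47 → 21 bp
  48–62 → 15 bp
  63–78 → 16 bp
  79–98 then 1–5 → 20 + 5 = 25 bp
Sorted largest to smallest: 25, 21, 21, 16, 15 bp.

25, 21, 21, 16, 15 bp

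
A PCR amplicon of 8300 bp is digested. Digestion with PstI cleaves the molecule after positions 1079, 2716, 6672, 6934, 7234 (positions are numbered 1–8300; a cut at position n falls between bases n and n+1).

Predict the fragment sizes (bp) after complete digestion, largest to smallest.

Linear molecule, 5 cuts → 6 fragments:
  1079 − 0 = 1079 bp
  2716 − 1079 = 1637 bp
  6672 − 2716 = 3956 bp
  6934 − 6672 = 262 bp
  7234 − 6934 = 300 bp
  8300 − 7234 = 1066 bp
Sorted largest to smallest: 3956, 1637, 1079, 1066, 300, 262 bp.

3956, 1637, 1079, 1066, 300, 262 bp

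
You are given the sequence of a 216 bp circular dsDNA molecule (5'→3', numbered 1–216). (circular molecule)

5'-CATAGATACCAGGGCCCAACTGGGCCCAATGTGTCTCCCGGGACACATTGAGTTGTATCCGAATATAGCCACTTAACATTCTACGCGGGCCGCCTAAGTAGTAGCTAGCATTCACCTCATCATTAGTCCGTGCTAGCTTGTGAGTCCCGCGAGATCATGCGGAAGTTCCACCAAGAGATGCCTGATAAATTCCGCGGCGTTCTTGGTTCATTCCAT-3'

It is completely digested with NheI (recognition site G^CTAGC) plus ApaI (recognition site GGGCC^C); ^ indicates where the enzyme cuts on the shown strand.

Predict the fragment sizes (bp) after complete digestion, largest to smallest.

100, 78, 28, 10 bp

NheI sites (GCTAGC) start at positions 104, 132.
NheI cuts after the first base of each site, so after positions 104, 132.
ApaI sites (GGGCCC) start at positions 12, 22.
ApaI cuts after base 5 of each site (before the last base), so after positions 16, 26.
Combined cut positions: 16, 26, 104, 132.
Circular molecule, 4 cuts → 4 fragments:
  17–26 → 10 bp
  27–104 → 78 bp
  105–132 → 28 bp
  133–216 then 1–16 → 84 + 16 = 100 bp
Sorted largest to smallest: 100, 78, 28, 10 bp.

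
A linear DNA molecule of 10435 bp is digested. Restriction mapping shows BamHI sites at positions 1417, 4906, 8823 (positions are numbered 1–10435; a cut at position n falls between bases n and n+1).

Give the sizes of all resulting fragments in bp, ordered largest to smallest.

3917, 3489, 1612, 1417 bp

Linear molecule, 3 cuts → 4 fragments:
  1417 − 0 = 1417 bp
  4906 − 1417 = 3489 bp
  8823 − 4906 = 3917 bp
  10435 − 8823 = 1612 bp
Sorted largest to smallest: 3917, 3489, 1612, 1417 bp.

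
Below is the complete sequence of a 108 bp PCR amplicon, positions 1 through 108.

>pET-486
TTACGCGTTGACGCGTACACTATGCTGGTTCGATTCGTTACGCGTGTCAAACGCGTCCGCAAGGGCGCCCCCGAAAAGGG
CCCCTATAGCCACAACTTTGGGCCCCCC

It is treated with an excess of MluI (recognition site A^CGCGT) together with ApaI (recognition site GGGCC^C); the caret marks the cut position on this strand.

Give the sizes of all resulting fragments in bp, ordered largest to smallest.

MluI sites (ACGCGT) start at positions 3, 11, 40, 51.
MluI cuts after the first base of each site, so after positions 3, 11, 40, 51.
ApaI sites (GGGCCC) start at positions 78, 100.
ApaI cuts after base 5 of each site (before the last base), so after positions 82, 104.
Combined cut positions: 3, 11, 40, 51, 82, 104.
Linear molecule, 6 cuts → 7 fragments:
  1–3 → 3 bp
  4–11 → 8 bp
  12–40 → 29 bp
  41–51 → 11 bp
  52–82 → 31 bp
  83–104 → 22 bp
  105–108 → 4 bp
Sorted largest to smallest: 31, 29, 22, 11, 8, 4, 3 bp.

31, 29, 22, 11, 8, 4, 3 bp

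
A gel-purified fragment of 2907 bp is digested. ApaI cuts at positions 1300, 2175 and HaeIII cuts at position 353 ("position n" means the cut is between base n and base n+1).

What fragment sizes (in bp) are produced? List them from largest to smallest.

947, 875, 732, 353 bp

Combined cut positions (sorted): 353, 1300, 2175.
Linear molecule, 3 cuts → 4 fragments:
  353 − 0 = 353 bp
  1300 − 353 = 947 bp
  2175 − 1300 = 875 bp
  2907 − 2175 = 732 bp
Sorted largest to smallest: 947, 875, 732, 353 bp.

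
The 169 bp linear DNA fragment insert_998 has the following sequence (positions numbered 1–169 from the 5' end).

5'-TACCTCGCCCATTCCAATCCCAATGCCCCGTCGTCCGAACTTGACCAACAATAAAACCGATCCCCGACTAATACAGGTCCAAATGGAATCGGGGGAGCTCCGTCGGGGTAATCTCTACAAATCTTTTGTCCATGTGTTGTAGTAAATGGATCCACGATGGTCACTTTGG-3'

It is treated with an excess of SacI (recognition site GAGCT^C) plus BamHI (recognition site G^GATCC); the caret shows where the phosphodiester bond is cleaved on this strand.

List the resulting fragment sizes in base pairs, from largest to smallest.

99, 49, 21 bp

The SacI site (GAGCTC) starts at position 95.
SacI cuts after base 5 of each site (before the last base), so after position 99.
The BamHI site (GGATCC) starts at position 148.
BamHI cuts after the first base of each site, so after position 148.
Combined cut positions: 99, 148.
Linear molecule, 2 cuts → 3 fragments:
  1–99 → 99 bp
  100–148 → 49 bp
  149–169 → 21 bp
Sorted largest to smallest: 99, 49, 21 bp.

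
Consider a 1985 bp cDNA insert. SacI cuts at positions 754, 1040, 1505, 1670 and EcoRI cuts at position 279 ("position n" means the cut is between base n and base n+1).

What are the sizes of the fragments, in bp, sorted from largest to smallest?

475, 465, 315, 286, 279, 165 bp

Combined cut positions (sorted): 279, 754, 1040, 1505, 1670.
Linear molecule, 5 cuts → 6 fragments:
  279 − 0 = 279 bp
  754 − 279 = 475 bp
  1040 − 754 = 286 bp
  1505 − 1040 = 465 bp
  1670 − 1505 = 165 bp
  1985 − 1670 = 315 bp
Sorted largest to smallest: 475, 465, 315, 286, 279, 165 bp.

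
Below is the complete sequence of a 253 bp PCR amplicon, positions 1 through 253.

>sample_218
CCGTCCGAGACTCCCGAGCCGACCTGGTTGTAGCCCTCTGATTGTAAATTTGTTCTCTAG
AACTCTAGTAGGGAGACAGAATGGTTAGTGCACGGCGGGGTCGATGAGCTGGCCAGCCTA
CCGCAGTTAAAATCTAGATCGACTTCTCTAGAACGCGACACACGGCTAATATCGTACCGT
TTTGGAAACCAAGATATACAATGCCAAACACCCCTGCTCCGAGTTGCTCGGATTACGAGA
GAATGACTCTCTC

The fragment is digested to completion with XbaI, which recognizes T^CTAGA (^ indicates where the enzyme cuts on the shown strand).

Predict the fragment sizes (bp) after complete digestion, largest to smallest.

XbaI sites (TCTAGA) start at positions 56, 133, 147.
XbaI cuts after the first base of each site, so after positions 56, 133, 147.
Linear molecule, 3 cuts → 4 fragments:
  1–56 → 56 bp
  57–133 → 77 bp
  134–147 → 14 bp
  148–253 → 106 bp
Sorted largest to smallest: 106, 77, 56, 14 bp.

106, 77, 56, 14 bp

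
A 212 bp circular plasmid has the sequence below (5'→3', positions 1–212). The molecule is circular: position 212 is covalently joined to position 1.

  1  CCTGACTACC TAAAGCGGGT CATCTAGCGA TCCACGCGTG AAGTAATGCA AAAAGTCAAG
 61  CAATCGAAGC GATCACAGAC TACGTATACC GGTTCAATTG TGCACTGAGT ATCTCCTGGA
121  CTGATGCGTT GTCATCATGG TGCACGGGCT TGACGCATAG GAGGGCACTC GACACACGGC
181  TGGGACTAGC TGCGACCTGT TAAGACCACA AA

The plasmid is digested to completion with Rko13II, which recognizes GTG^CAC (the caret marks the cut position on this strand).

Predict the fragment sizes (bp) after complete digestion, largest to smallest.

Rko13II sites (GTGCAC) start at positions 100, 140.
Rko13II cuts after base 3 of each site, so after positions 102, 142.
Circular molecule, 2 cuts → 2 fragments:
  103–142 → 40 bp
  143–212 then 1–102 → 70 + 102 = 172 bp
Sorted largest to smallest: 172, 40 bp.

172, 40 bp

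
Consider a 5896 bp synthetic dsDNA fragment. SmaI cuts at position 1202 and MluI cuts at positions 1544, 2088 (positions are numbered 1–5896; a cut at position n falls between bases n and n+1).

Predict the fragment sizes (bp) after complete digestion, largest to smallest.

3808, 1202, 544, 342 bp

Combined cut positions (sorted): 1202, 1544, 2088.
Linear molecule, 3 cuts → 4 fragments:
  1202 − 0 = 1202 bp
  1544 − 1202 = 342 bp
  2088 − 1544 = 544 bp
  5896 − 2088 = 3808 bp
Sorted largest to smallest: 3808, 1202, 544, 342 bp.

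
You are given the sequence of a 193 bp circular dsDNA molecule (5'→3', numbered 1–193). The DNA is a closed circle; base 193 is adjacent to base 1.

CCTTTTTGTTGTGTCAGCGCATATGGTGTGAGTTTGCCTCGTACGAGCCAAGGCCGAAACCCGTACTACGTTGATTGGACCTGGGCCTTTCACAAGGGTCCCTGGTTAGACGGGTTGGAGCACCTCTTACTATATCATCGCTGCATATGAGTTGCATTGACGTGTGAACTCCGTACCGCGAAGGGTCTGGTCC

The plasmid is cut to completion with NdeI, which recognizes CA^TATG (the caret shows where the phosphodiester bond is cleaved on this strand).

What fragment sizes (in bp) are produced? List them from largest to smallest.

124, 69 bp

NdeI sites (CATATG) start at positions 20, 144.
NdeI cuts after base 2 of each site, so after positions 21, 145.
Circular molecule, 2 cuts → 2 fragments:
  22–145 → 124 bp
  146–193 then 1–21 → 48 + 21 = 69 bp
Sorted largest to smallest: 124, 69 bp.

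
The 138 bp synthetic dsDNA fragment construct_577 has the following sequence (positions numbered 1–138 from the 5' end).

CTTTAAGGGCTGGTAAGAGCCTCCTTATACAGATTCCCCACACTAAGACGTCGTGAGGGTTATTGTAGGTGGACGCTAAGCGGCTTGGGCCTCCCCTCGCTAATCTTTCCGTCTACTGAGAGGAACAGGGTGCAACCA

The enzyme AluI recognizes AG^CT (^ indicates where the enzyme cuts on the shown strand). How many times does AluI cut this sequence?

0

No occurrence of AGCT is present in the sequence.
AluI does not cut: 0 sites.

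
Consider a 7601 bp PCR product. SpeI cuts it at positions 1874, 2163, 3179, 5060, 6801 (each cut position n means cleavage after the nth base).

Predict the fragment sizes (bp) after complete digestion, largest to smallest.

1881, 1874, 1741, 1016, 800, 289 bp

Linear molecule, 5 cuts → 6 fragments:
  1874 − 0 = 1874 bp
  2163 − 1874 = 289 bp
  3179 − 2163 = 1016 bp
  5060 − 3179 = 1881 bp
  6801 − 5060 = 1741 bp
  7601 − 6801 = 800 bp
Sorted largest to smallest: 1881, 1874, 1741, 1016, 800, 289 bp.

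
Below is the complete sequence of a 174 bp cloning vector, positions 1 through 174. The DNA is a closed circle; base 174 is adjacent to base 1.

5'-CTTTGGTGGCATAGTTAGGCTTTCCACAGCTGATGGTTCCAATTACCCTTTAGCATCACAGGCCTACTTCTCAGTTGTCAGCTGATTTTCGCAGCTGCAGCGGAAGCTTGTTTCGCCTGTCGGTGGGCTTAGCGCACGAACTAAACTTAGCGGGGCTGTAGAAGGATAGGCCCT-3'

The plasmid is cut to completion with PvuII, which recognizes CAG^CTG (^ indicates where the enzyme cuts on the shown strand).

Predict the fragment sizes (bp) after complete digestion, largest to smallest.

PvuII sites (CAGCTG) start at positions 27, 79, 92.
PvuII cuts after base 3 of each site, so after positions 29, 81, 94.
Circular molecule, 3 cuts → 3 fragments:
  30–81 → 52 bp
  82–94 → 13 bp
  95–174 then 1–29 → 80 + 29 = 109 bp
Sorted largest to smallest: 109, 52, 13 bp.

109, 52, 13 bp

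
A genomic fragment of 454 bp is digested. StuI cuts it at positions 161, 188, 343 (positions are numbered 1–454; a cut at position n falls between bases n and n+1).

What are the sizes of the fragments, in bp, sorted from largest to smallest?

161, 155, 111, 27 bp

Linear molecule, 3 cuts → 4 fragments:
  161 − 0 = 161 bp
  188 − 161 = 27 bp
  343 − 188 = 155 bp
  454 − 343 = 111 bp
Sorted largest to smallest: 161, 155, 111, 27 bp.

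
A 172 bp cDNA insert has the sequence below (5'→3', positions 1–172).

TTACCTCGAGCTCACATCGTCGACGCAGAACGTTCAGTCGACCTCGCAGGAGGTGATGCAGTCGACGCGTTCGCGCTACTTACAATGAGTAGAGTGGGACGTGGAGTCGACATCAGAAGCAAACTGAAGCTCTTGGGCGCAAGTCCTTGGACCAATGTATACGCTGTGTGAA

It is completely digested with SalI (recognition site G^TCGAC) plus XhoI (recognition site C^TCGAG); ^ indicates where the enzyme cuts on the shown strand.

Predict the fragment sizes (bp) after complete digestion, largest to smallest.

66, 45, 24, 18, 14, 5 bp

SalI sites (GTCGAC) start at positions 19, 37, 61, 106.
SalI cuts after the first base of each site, so after positions 19, 37, 61, 106.
The XhoI site (CTCGAG) starts at position 5.
XhoI cuts after the first base of each site, so after position 5.
Combined cut positions: 5, 19, 37, 61, 106.
Linear molecule, 5 cuts → 6 fragments:
  1–5 → 5 bp
  6–19 → 14 bp
  20–37 → 18 bp
  38–61 → 24 bp
  62–106 → 45 bp
  107–172 → 66 bp
Sorted largest to smallest: 66, 45, 24, 18, 14, 5 bp.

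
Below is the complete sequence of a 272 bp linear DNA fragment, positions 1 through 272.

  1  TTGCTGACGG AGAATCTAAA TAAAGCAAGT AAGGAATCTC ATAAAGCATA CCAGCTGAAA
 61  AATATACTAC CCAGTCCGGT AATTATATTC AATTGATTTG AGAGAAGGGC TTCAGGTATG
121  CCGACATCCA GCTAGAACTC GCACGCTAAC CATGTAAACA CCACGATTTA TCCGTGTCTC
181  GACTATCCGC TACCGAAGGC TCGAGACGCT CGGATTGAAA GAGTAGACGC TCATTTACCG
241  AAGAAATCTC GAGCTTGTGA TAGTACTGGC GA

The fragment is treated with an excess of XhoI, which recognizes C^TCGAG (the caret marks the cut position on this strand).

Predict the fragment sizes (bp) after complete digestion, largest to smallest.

XhoI sites (CTCGAG) start at positions 200, 248.
XhoI cuts after the first base of each site, so after positions 200, 248.
Linear molecule, 2 cuts → 3 fragments:
  1–200 → 200 bp
  201–248 → 48 bp
  249–272 → 24 bp
Sorted largest to smallest: 200, 48, 24 bp.

200, 48, 24 bp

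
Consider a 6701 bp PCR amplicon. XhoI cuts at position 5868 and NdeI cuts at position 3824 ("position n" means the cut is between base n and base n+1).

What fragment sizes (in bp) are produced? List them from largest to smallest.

Combined cut positions (sorted): 3824, 5868.
Linear molecule, 2 cuts → 3 fragments:
  3824 − 0 = 3824 bp
  5868 − 3824 = 2044 bp
  6701 − 5868 = 833 bp
Sorted largest to smallest: 3824, 2044, 833 bp.

3824, 2044, 833 bp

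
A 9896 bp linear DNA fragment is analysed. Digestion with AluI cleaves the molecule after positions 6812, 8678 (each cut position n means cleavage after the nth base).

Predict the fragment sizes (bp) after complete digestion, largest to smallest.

Linear molecule, 2 cuts → 3 fragments:
  6812 − 0 = 6812 bp
  8678 − 6812 = 1866 bp
  9896 − 8678 = 1218 bp
Sorted largest to smallest: 6812, 1866, 1218 bp.

6812, 1866, 1218 bp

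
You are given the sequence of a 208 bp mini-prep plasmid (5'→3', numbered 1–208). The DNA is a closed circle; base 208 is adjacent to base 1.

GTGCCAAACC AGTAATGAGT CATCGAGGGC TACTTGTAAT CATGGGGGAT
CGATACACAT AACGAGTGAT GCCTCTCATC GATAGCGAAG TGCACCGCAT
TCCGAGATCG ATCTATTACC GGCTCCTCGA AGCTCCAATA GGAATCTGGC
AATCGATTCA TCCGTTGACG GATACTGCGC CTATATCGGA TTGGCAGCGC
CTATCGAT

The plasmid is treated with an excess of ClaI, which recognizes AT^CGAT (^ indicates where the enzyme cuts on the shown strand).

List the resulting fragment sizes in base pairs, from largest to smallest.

54, 51, 45, 29, 29 bp

ClaI sites (ATCGAT) start at positions 49, 78, 107, 152, 203.
ClaI cuts after base 2 of each site, so after positions 50, 79, 108, 153, 204.
Circular molecule, 5 cuts → 5 fragments:
  51–79 → 29 bp
  80–108 → 29 bp
  109–153 → 45 bp
  154–204 → 51 bp
  205–208 then 1–50 → 4 + 50 = 54 bp
Sorted largest to smallest: 54, 51, 45, 29, 29 bp.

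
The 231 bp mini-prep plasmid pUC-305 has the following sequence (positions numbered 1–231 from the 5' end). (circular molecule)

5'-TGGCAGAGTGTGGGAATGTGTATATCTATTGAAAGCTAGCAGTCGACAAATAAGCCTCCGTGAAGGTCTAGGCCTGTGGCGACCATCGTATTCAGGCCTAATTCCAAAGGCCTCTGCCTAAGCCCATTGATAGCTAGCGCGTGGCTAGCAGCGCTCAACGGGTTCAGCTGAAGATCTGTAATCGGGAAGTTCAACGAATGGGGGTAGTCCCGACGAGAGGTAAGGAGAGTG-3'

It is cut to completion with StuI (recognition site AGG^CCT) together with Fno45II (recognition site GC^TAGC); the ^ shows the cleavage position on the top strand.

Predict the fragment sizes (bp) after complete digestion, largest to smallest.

122, 36, 24, 24, 14, 11 bp

StuI sites (AGGCCT) start at positions 70, 94, 108.
StuI cuts after base 3 of each site, so after positions 72, 96, 110.
Fno45II sites (GCTAGC) start at positions 35, 133, 144.
Fno45II cuts after base 2 of each site, so after positions 36, 134, 145.
Combined cut positions: 36, 72, 96, 110, 134, 145.
Circular molecule, 6 cuts → 6 fragments:
  37–72 → 36 bp
  73–96 → 24 bp
  97–110 → 14 bp
  111–134 → 24 bp
  135–145 → 11 bp
  146–231 then 1–36 → 86 + 36 = 122 bp
Sorted largest to smallest: 122, 36, 24, 24, 14, 11 bp.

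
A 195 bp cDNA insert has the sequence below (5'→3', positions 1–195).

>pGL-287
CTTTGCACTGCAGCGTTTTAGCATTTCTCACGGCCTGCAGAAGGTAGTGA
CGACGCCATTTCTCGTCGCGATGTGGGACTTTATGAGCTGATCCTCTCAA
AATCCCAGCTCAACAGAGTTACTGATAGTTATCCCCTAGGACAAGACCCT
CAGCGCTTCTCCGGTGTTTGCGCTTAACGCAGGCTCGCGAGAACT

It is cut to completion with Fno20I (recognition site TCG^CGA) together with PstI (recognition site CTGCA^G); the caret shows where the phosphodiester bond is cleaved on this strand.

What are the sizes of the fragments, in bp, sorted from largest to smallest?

Fno20I sites (TCGCGA) start at positions 66, 185.
Fno20I cuts after base 3 of each site, so after positions 68, 187.
PstI sites (CTGCAG) start at positions 8, 35.
PstI cuts after base 5 of each site (before the last base), so after positions 12, 39.
Combined cut positions: 12, 39, 68, 187.
Linear molecule, 4 cuts → 5 fragments:
  1–12 → 12 bp
  13–39 → 27 bp
  40–68 → 29 bp
  69–187 → 119 bp
  188–195 → 8 bp
Sorted largest to smallest: 119, 29, 27, 12, 8 bp.

119, 29, 27, 12, 8 bp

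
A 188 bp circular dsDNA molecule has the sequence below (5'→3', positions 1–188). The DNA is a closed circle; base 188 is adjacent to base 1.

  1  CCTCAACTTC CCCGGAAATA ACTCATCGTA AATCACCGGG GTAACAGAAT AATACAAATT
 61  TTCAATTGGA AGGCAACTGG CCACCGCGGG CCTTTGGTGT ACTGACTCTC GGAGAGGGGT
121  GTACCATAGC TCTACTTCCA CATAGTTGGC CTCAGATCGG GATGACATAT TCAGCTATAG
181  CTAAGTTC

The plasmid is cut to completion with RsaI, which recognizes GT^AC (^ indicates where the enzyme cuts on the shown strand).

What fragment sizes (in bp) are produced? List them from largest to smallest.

RsaI sites (GTAC) start at positions 99, 121.
RsaI cuts after base 2 of each site, so after positions 100, 122.
Circular molecule, 2 cuts → 2 fragments:
  101–122 → 22 bp
  123–188 then 1–100 → 66 + 100 = 166 bp
Sorted largest to smallest: 166, 22 bp.

166, 22 bp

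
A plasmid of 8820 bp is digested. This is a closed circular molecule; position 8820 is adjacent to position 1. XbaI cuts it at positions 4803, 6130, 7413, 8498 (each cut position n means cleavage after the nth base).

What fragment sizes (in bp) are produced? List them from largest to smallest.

5125, 1327, 1283, 1085 bp

Circular molecule, 4 cuts → 4 fragments:
  6130 − 4803 = 1327 bp
  7413 − 6130 = 1283 bp
  8498 − 7413 = 1085 bp
  wrap: 8820 − 8498 + 4803 = 5125 bp
Sorted largest to smallest: 5125, 1327, 1283, 1085 bp.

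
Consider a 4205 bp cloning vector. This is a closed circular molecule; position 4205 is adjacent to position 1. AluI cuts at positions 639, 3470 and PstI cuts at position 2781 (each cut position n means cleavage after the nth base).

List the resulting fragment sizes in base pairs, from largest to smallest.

Combined cut positions (sorted): 639, 2781, 3470.
Circular molecule, 3 cuts → 3 fragments:
  2781 − 639 = 2142 bp
  3470 − 2781 = 689 bp
  wrap: 4205 − 3470 + 639 = 1374 bp
Sorted largest to smallest: 2142, 1374, 689 bp.

2142, 1374, 689 bp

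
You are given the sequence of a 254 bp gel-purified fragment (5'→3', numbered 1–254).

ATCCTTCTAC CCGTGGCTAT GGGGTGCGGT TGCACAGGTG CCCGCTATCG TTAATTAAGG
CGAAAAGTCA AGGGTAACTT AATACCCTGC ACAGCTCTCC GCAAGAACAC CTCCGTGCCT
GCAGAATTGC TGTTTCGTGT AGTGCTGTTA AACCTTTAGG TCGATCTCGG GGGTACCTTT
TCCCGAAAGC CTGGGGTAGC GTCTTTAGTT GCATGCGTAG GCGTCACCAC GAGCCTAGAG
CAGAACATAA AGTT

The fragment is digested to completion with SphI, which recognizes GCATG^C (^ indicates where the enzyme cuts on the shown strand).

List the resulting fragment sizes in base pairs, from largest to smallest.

215, 39 bp

The SphI site (GCATGC) starts at position 211.
SphI cuts after base 5 of each site (before the last base), so after position 215.
Linear molecule, 1 cut → 2 fragments:
  1–215 → 215 bp
  216–254 → 39 bp
Sorted largest to smallest: 215, 39 bp.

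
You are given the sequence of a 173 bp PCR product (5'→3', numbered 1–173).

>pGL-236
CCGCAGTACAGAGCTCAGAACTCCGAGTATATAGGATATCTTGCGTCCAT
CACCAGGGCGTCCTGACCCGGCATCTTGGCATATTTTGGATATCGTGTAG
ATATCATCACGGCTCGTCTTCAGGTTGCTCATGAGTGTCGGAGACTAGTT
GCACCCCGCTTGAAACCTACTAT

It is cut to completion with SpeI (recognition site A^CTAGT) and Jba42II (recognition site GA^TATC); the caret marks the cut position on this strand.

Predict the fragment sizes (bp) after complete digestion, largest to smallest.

54, 43, 36, 29, 11 bp

The SpeI site (ACTAGT) starts at position 144.
SpeI cuts after the first base of each site, so after position 144.
Jba42II sites (GATATC) start at positions 35, 89, 100.
Jba42II cuts after base 2 of each site, so after positions 36, 90, 101.
Combined cut positions: 36, 90, 101, 144.
Linear molecule, 4 cuts → 5 fragments:
  1–36 → 36 bp
  37–90 → 54 bp
  91–101 → 11 bp
  102–144 → 43 bp
  145–173 → 29 bp
Sorted largest to smallest: 54, 43, 36, 29, 11 bp.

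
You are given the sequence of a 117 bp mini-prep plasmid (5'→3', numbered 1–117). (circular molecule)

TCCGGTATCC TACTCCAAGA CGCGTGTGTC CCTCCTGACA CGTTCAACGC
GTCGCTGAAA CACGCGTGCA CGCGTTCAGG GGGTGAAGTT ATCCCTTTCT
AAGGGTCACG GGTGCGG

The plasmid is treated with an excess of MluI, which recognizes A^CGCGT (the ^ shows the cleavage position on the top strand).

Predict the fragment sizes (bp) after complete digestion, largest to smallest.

MluI sites (ACGCGT) start at positions 20, 47, 62, 70.
MluI cuts after the first base of each site, so after positions 20, 47, 62, 70.
Circular molecule, 4 cuts → 4 fragments:
  21–47 → 27 bp
  48–62 → 15 bp
  63–70 → 8 bp
  71–117 then 1–20 → 47 + 20 = 67 bp
Sorted largest to smallest: 67, 27, 15, 8 bp.

67, 27, 15, 8 bp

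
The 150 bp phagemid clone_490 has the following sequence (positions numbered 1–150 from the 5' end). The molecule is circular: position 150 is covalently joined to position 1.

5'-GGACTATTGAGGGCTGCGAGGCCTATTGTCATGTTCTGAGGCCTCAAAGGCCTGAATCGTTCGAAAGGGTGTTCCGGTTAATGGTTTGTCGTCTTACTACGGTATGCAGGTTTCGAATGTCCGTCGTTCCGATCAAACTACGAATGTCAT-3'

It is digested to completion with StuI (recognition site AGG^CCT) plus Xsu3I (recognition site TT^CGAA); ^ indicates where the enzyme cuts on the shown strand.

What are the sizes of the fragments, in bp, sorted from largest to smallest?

58, 52, 20, 11, 9 bp

StuI sites (AGGCCT) start at positions 19, 39, 48.
StuI cuts after base 3 of each site, so after positions 21, 41, 50.
Xsu3I sites (TTCGAA) start at positions 60, 112.
Xsu3I cuts after base 2 of each site, so after positions 61, 113.
Combined cut positions: 21, 41, 50, 61, 113.
Circular molecule, 5 cuts → 5 fragments:
  22–41 → 20 bp
  42–50 → 9 bp
  51–61 → 11 bp
  62–113 → 52 bp
  114–150 then 1–21 → 37 + 21 = 58 bp
Sorted largest to smallest: 58, 52, 20, 11, 9 bp.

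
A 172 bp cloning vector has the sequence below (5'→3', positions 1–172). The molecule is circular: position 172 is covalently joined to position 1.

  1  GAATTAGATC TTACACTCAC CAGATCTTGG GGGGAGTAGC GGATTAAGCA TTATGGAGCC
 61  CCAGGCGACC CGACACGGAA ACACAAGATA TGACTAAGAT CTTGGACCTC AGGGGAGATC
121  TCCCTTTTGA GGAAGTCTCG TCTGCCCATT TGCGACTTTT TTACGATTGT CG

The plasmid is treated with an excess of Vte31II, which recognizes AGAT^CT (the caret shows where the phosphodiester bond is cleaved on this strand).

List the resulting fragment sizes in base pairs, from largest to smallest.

75, 62, 19, 16 bp

Vte31II sites (AGATCT) start at positions 6, 22, 97, 116.
Vte31II cuts after base 4 of each site, so after positions 9, 25, 100, 119.
Circular molecule, 4 cuts → 4 fragments:
  10–25 → 16 bp
  26–100 → 75 bp
  101–119 → 19 bp
  120–172 then 1–9 → 53 + 9 = 62 bp
Sorted largest to smallest: 75, 62, 19, 16 bp.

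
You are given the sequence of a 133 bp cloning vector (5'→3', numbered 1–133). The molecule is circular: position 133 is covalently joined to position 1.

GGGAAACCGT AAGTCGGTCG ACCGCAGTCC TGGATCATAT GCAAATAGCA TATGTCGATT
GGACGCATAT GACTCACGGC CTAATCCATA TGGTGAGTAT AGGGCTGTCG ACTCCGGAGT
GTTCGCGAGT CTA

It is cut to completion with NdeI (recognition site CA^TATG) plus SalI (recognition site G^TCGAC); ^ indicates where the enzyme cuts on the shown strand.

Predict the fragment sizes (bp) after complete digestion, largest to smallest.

NdeI sites (CATATG) start at positions 36, 49, 66, 87.
NdeI cuts after base 2 of each site, so after positions 37, 50, 67, 88.
SalI sites (GTCGAC) start at positions 17, 107.
SalI cuts after the first base of each site, so after positions 17, 107.
Combined cut positions: 17, 37, 50, 67, 88, 107.
Circular molecule, 6 cuts → 6 fragments:
  18–37 → 20 bp
  38–50 → 13 bp
  51–67 → 17 bp
  68–88 → 21 bp
  89–107 → 19 bp
  108–133 then 1–17 → 26 + 17 = 43 bp
Sorted largest to smallest: 43, 21, 20, 19, 17, 13 bp.

43, 21, 20, 19, 17, 13 bp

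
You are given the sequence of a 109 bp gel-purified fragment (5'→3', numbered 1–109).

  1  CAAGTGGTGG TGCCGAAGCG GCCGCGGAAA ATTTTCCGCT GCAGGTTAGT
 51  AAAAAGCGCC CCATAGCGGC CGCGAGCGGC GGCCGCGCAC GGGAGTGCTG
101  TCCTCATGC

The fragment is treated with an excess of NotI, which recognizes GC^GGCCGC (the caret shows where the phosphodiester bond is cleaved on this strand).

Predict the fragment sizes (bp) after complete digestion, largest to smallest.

48, 29, 19, 13 bp

NotI sites (GCGGCCGC) start at positions 18, 66, 79.
NotI cuts after base 2 of each site, so after positions 19, 67, 80.
Linear molecule, 3 cuts → 4 fragments:
  1–19 → 19 bp
  20–67 → 48 bp
  68–80 → 13 bp
  81–109 → 29 bp
Sorted largest to smallest: 48, 29, 19, 13 bp.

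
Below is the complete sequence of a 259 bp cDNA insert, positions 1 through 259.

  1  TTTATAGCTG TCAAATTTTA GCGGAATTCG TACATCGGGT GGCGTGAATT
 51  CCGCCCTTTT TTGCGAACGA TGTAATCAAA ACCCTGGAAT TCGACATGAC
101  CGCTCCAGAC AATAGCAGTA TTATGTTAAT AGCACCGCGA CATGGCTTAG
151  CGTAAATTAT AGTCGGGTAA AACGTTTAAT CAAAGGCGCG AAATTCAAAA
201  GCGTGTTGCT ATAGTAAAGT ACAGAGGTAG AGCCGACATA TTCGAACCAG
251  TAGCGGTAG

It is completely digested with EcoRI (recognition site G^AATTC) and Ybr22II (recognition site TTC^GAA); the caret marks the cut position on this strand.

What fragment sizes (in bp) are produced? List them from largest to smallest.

EcoRI sites (GAATTC) start at positions 24, 46, 87.
EcoRI cuts after the first base of each site, so after positions 24, 46, 87.
The Ybr22II site (TTCGAA) starts at position 241.
Ybr22II cuts after base 3 of each site, so after position 243.
Combined cut positions: 24, 46, 87, 243.
Linear molecule, 4 cuts → 5 fragments:
  1–24 → 24 bp
  25–46 → 22 bp
  47–87 → 41 bp
  88–243 → 156 bp
  244–259 → 16 bp
Sorted largest to smallest: 156, 41, 24, 22, 16 bp.

156, 41, 24, 22, 16 bp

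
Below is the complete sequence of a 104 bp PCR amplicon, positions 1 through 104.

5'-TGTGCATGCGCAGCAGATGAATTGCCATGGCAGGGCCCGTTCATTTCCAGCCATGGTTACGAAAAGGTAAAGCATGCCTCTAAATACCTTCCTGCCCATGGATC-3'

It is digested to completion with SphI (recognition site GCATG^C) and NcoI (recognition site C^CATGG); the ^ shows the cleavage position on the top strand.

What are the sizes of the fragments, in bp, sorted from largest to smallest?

26, 25, 20, 17, 8, 8 bp

SphI sites (GCATGC) start at positions 4, 72.
SphI cuts after base 5 of each site (before the last base), so after positions 8, 76.
NcoI sites (CCATGG) start at positions 25, 51, 96.
NcoI cuts after the first base of each site, so after positions 25, 51, 96.
Combined cut positions: 8, 25, 51, 76, 96.
Linear molecule, 5 cuts → 6 fragments:
  1–8 → 8 bp
  9–25 → 17 bp
  26–51 → 26 bp
  52–76 → 25 bp
  77–96 → 20 bp
  97–104 → 8 bp
Sorted largest to smallest: 26, 25, 20, 17, 8, 8 bp.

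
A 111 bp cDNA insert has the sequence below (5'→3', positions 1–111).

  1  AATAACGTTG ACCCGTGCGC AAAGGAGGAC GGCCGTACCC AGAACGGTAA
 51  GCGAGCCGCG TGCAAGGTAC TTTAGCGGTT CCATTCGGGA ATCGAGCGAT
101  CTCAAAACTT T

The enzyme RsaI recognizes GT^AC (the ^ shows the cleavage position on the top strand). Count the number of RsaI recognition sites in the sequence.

2

GTAC occurs starting at positions 35, 67.
RsaI cuts at 2 sites.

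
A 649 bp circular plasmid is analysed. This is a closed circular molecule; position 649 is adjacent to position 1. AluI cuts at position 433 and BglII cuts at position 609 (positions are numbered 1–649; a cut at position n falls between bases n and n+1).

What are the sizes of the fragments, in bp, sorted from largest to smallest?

Combined cut positions (sorted): 433, 609.
Circular molecule, 2 cuts → 2 fragments:
  609 − 433 = 176 bp
  wrap: 649 − 609 + 433 = 473 bp
Sorted largest to smallest: 473, 176 bp.

473, 176 bp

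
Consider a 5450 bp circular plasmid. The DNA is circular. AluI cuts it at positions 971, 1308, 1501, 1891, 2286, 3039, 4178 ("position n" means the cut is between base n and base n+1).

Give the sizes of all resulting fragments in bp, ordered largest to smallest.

2243, 1139, 753, 395, 390, 337, 193 bp

Circular molecule, 7 cuts → 7 fragments:
  1308 − 971 = 337 bp
  1501 − 1308 = 193 bp
  1891 − 1501 = 390 bp
  2286 − 1891 = 395 bp
  3039 − 2286 = 753 bp
  4178 − 3039 = 1139 bp
  wrap: 5450 − 4178 + 971 = 2243 bp
Sorted largest to smallest: 2243, 1139, 753, 395, 390, 337, 193 bp.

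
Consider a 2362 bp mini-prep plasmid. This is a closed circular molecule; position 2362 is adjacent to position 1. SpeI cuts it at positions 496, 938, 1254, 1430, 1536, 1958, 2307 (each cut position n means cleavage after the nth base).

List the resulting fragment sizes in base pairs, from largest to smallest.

Circular molecule, 7 cuts → 7 fragments:
  938 − 496 = 442 bp
  1254 − 938 = 316 bp
  1430 − 1254 = 176 bp
  1536 − 1430 = 106 bp
  1958 − 1536 = 422 bp
  2307 − 1958 = 349 bp
  wrap: 2362 − 2307 + 496 = 551 bp
Sorted largest to smallest: 551, 442, 422, 349, 316, 176, 106 bp.

551, 442, 422, 349, 316, 176, 106 bp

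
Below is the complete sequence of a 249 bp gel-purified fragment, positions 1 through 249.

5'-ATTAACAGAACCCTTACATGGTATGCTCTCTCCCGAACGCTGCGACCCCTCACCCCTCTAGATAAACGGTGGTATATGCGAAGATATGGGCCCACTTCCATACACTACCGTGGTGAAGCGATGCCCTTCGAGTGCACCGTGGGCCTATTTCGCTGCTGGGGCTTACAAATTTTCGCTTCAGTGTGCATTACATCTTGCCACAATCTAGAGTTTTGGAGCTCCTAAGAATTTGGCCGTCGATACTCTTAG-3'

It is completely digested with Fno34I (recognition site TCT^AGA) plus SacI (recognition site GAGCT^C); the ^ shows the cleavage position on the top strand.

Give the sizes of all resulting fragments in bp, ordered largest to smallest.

147, 59, 29, 14 bp

Fno34I sites (TCTAGA) start at positions 57, 204.
Fno34I cuts after base 3 of each site, so after positions 59, 206.
The SacI site (GAGCTC) starts at position 216.
SacI cuts after base 5 of each site (before the last base), so after position 220.
Combined cut positions: 59, 206, 220.
Linear molecule, 3 cuts → 4 fragments:
  1–59 → 59 bp
  60–206 → 147 bp
  207–220 → 14 bp
  221–249 → 29 bp
Sorted largest to smallest: 147, 59, 29, 14 bp.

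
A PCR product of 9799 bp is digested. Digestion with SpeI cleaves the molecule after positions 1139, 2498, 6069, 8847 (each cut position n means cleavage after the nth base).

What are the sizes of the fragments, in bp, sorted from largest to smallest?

3571, 2778, 1359, 1139, 952 bp

Linear molecule, 4 cuts → 5 fragments:
  1139 − 0 = 1139 bp
  2498 − 1139 = 1359 bp
  6069 − 2498 = 3571 bp
  8847 − 6069 = 2778 bp
  9799 − 8847 = 952 bp
Sorted largest to smallest: 3571, 2778, 1359, 1139, 952 bp.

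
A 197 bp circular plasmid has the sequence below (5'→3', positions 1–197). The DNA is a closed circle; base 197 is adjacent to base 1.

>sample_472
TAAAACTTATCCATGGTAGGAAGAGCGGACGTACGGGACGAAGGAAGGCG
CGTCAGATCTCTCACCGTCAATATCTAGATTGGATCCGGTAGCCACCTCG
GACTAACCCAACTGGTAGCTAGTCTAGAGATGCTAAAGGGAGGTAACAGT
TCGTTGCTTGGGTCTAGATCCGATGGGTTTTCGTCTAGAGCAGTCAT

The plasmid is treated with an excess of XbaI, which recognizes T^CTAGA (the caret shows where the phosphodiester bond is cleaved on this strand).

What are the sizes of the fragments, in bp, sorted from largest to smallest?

XbaI sites (TCTAGA) start at positions 74, 123, 163, 184.
XbaI cuts after the first base of each site, so after positions 74, 123, 163, 184.
Circular molecule, 4 cuts → 4 fragments:
  75–123 → 49 bp
  124–163 → 40 bp
  164–184 → 21 bp
  185–197 then 1–74 → 13 + 74 = 87 bp
Sorted largest to smallest: 87, 49, 40, 21 bp.

87, 49, 40, 21 bp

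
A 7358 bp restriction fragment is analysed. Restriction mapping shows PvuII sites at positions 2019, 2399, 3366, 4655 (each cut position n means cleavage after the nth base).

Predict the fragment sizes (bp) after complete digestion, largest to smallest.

Linear molecule, 4 cuts → 5 fragments:
  2019 − 0 = 2019 bp
  2399 − 2019 = 380 bp
  3366 − 2399 = 967 bp
  4655 − 3366 = 1289 bp
  7358 − 4655 = 2703 bp
Sorted largest to smallest: 2703, 2019, 1289, 967, 380 bp.

2703, 2019, 1289, 967, 380 bp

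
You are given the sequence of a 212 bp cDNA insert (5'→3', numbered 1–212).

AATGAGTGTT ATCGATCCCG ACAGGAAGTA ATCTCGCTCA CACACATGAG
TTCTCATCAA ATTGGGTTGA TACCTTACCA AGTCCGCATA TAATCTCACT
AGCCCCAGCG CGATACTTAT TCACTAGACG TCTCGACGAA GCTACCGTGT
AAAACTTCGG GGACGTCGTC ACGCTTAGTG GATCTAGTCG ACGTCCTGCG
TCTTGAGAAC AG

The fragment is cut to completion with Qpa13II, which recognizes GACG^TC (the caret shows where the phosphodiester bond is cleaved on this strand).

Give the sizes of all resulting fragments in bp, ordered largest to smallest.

130, 35, 28, 19 bp

Qpa13II sites (GACGTC) start at positions 127, 162, 190.
Qpa13II cuts after base 4 of each site, so after positions 130, 165, 193.
Linear molecule, 3 cuts → 4 fragments:
  1–130 → 130 bp
  131–165 → 35 bp
  166–193 → 28 bp
  194–212 → 19 bp
Sorted largest to smallest: 130, 35, 28, 19 bp.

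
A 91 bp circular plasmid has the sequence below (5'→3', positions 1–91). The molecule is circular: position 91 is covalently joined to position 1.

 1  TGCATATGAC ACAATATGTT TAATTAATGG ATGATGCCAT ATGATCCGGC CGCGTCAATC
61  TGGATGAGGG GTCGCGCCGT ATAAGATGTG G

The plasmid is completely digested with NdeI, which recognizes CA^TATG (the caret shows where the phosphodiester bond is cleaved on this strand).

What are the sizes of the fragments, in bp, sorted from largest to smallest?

56, 35 bp

NdeI sites (CATATG) start at positions 3, 38.
NdeI cuts after base 2 of each site, so after positions 4, 39.
Circular molecule, 2 cuts → 2 fragments:
  5–39 → 35 bp
  40–91 then 1–4 → 52 + 4 = 56 bp
Sorted largest to smallest: 56, 35 bp.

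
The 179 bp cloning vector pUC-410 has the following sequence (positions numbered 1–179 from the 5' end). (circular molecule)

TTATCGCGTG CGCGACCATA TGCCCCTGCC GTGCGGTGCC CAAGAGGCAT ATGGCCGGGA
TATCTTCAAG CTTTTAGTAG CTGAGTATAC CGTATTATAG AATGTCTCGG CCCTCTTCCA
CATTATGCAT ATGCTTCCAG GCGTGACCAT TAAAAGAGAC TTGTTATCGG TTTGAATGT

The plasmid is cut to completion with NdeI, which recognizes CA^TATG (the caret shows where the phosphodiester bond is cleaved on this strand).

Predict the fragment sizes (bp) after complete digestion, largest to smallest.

80, 68, 31 bp

NdeI sites (CATATG) start at positions 17, 48, 128.
NdeI cuts after base 2 of each site, so after positions 18, 49, 129.
Circular molecule, 3 cuts → 3 fragments:
  19–49 → 31 bp
  50–129 → 80 bp
  130–179 then 1–18 → 50 + 18 = 68 bp
Sorted largest to smallest: 80, 68, 31 bp.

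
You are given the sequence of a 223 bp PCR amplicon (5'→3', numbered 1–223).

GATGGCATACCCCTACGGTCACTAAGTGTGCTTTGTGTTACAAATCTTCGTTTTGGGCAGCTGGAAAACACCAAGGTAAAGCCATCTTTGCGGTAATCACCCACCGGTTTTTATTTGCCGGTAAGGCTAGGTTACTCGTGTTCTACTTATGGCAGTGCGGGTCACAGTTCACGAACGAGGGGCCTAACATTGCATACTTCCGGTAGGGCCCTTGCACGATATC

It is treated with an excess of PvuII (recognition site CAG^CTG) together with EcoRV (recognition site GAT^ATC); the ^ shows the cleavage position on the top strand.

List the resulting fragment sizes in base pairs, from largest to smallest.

160, 60, 3 bp

The PvuII site (CAGCTG) starts at position 58.
PvuII cuts after base 3 of each site, so after position 60.
The EcoRV site (GATATC) starts at position 218.
EcoRV cuts after base 3 of each site, so after position 220.
Combined cut positions: 60, 220.
Linear molecule, 2 cuts → 3 fragments:
  1–60 → 60 bp
  61–220 → 160 bp
  221–223 → 3 bp
Sorted largest to smallest: 160, 60, 3 bp.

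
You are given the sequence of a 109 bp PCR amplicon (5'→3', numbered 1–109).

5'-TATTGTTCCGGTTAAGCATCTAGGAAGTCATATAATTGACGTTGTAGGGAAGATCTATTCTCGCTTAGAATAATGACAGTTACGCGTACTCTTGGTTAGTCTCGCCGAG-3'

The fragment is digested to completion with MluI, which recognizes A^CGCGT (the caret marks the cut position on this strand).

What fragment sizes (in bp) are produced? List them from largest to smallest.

82, 27 bp

The MluI site (ACGCGT) starts at position 82.
MluI cuts after the first base of each site, so after position 82.
Linear molecule, 1 cut → 2 fragments:
  1–82 → 82 bp
  83–109 → 27 bp
Sorted largest to smallest: 82, 27 bp.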